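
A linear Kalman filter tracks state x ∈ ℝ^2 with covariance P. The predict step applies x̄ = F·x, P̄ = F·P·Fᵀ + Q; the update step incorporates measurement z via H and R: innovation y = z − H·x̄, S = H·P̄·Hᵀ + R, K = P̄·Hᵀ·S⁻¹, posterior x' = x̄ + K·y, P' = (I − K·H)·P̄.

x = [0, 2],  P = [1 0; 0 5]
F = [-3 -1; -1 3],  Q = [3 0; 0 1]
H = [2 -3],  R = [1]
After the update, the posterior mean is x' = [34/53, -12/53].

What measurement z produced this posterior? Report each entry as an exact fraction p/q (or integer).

x̄ = F·x = [-2, 6]
P̄ = F·P·Fᵀ + Q = [17 -12; -12 47]
S = H·P̄·Hᵀ + R = [636]
K = P̄·Hᵀ·S⁻¹ = [35/318; -55/212]
x' − x̄ = [140/53, -330/53] = K·y
y = (KᵀK)⁻¹·Kᵀ·(x' − x̄) = [24]
z = y + H·x̄ = [24] + [-22] = [2]

z = [2]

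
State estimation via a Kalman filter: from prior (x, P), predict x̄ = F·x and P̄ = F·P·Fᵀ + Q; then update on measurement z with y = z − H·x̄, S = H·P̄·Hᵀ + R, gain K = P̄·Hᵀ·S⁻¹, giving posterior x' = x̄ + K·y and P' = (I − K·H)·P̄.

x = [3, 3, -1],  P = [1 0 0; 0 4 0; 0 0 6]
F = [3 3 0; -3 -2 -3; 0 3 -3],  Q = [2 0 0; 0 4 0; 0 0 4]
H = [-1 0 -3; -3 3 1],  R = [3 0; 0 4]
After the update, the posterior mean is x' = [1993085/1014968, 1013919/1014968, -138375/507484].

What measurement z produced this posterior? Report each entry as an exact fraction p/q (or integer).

x̄ = F·x = [18, -12, 12]
P̄ = F·P·Fᵀ + Q = [47 -33 36; -33 83 30; 36 30 94]
S = H·P̄·Hᵀ + R = [1112 -24; -24 1826]
K = P̄·Hᵀ·S⁻¹ = [-143963/1014968 -28821/253742; -47505/1014968 52371/253742; -144711/507484 4805/126871]
x' − x̄ = [-16276339/1014968, 13193535/1014968, -6228183/507484] = K·y
y = (KᵀK)⁻¹·Kᵀ·(x' − x̄) = [53, 75]
z = y + H·x̄ = [53, 75] + [-54, -78] = [-1, -3]

z = [-1, -3]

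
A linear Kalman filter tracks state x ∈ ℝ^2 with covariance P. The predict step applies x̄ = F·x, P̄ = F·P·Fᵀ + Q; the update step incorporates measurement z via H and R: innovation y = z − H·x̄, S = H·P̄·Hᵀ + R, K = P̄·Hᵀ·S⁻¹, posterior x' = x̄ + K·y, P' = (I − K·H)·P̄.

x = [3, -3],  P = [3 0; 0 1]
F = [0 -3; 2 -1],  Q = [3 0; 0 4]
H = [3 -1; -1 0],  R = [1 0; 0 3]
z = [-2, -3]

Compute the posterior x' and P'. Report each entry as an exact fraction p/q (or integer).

x̄ = F·x = [9, 9]
P̄ = F·P·Fᵀ + Q = [12 3; 3 17]
y = z − H·x̄ = [-20, 6]
S = H·P̄·Hᵀ + R = [108 -33; -33 15]
K = P̄·Hᵀ·S⁻¹ = [11/59 -23/59; -73/177 -196/177]
x' = x̄ + K·y = [173/59, 1877/177]
P' = (I − K·H)·P̄ = [69/59 196/59; 196/59 1837/177]

x' = [173/59, 1877/177]
P' = [69/59 196/59; 196/59 1837/177]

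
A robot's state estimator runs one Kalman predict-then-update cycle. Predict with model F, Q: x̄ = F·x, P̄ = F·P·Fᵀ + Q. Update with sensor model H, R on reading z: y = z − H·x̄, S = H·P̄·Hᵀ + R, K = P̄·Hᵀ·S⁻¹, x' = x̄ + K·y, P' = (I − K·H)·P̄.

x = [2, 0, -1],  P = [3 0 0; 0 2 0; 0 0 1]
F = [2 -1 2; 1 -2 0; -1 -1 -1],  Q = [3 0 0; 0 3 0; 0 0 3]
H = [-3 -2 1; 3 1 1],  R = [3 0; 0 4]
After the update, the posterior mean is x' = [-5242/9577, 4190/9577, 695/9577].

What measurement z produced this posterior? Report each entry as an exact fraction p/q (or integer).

x̄ = F·x = [2, 2, -1]
P̄ = F·P·Fᵀ + Q = [21 10 -6; 10 14 1; -6 1 9]
S = H·P̄·Hᵀ + R = [409 -299; -299 242]
K = P̄·Hᵀ·S⁻¹ = [-1505/9577 792/9577; -339/9577 1362/9577; 3658/9577 4203/9577]
x' − x̄ = [-24396/9577, -14964/9577, 10272/9577] = K·y
y = (KᵀK)⁻¹·Kᵀ·(x' − x̄) = [12, -8]
z = y + H·x̄ = [12, -8] + [-11, 7] = [1, -1]

z = [1, -1]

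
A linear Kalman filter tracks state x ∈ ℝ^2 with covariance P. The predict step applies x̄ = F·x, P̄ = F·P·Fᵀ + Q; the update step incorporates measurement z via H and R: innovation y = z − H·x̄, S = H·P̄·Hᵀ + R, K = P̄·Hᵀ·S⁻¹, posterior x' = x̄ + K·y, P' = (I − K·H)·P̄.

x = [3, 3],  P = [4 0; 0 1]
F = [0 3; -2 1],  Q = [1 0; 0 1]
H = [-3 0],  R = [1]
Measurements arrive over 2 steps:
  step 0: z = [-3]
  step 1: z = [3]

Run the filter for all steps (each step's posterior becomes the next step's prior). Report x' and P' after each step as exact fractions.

step 0: x̄ = F·x = [9, -3]
step 0: P̄ = F·P·Fᵀ + Q = [10 3; 3 18]
step 0: y = z − H·x̄ = [24]
step 0: S = H·P̄·Hᵀ + R = [91]
step 0: K = P̄·Hᵀ·S⁻¹ = [-30/91; -9/91]
step 0: x' = x̄ + K·y = [99/91, -489/91]
step 0: P' = (I − K·H)·P̄ = [10/91 3/91; 3/91 1557/91]
step 1: x̄ = F·x = [-1467/91, -687/91]
step 1: P̄ = F·P·Fᵀ + Q = [14104/91 4653/91; 4653/91 1676/91]
step 1: y = z − H·x̄ = [-4128/91]
step 1: S = H·P̄·Hᵀ + R = [127027/91]
step 1: K = P̄·Hᵀ·S⁻¹ = [-42312/127027; -13959/127027]
step 1: x' = x̄ + K·y = [-128403/127027, -325767/127027]
step 1: P' = (I − K·H)·P̄ = [14104/127027 4653/127027; 4653/127027 198281/127027]

step 0: x' = [99/91, -489/91], P' = [10/91 3/91; 3/91 1557/91]
step 1: x' = [-128403/127027, -325767/127027], P' = [14104/127027 4653/127027; 4653/127027 198281/127027]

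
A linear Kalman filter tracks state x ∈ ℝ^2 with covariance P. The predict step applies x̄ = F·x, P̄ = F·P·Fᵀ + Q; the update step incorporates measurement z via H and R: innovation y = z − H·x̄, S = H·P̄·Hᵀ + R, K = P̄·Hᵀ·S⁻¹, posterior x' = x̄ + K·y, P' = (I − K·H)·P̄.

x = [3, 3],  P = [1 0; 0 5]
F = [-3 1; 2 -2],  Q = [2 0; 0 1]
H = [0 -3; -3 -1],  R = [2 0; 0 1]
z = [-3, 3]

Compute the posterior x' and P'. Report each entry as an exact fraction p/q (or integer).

x̄ = F·x = [-6, 0]
P̄ = F·P·Fᵀ + Q = [16 -16; -16 25]
y = z − H·x̄ = [-3, -15]
S = H·P̄·Hᵀ + R = [227 -69; -69 74]
K = P̄·Hᵀ·S⁻¹ = [1344/12037 -3952/12037; -3963/12037 46/12037]
x' = x̄ + K·y = [-16974/12037, 11199/12037]
P' = (I − K·H)·P̄ = [1616/12037 -896/12037; -896/12037 2642/12037]

x' = [-16974/12037, 11199/12037]
P' = [1616/12037 -896/12037; -896/12037 2642/12037]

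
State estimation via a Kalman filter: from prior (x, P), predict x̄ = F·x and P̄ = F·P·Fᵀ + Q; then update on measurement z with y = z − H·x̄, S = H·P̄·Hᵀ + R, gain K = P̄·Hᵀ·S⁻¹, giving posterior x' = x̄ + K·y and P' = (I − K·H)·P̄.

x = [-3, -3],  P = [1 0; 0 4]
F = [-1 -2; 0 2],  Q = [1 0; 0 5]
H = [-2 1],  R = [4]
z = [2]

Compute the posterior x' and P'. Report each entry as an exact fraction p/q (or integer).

x̄ = F·x = [9, -6]
P̄ = F·P·Fᵀ + Q = [18 -16; -16 21]
y = z − H·x̄ = [26]
S = H·P̄·Hᵀ + R = [161]
K = P̄·Hᵀ·S⁻¹ = [-52/161; 53/161]
x' = x̄ + K·y = [97/161, 412/161]
P' = (I − K·H)·P̄ = [194/161 180/161; 180/161 572/161]

x' = [97/161, 412/161]
P' = [194/161 180/161; 180/161 572/161]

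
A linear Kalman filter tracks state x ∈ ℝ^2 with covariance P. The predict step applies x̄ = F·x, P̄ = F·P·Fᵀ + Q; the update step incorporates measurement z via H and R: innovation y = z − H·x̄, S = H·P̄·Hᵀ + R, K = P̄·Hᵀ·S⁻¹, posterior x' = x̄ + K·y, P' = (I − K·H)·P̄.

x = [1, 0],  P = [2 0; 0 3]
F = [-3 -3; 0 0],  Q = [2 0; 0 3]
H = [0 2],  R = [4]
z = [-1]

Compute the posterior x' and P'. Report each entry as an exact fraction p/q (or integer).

x̄ = F·x = [-3, 0]
P̄ = F·P·Fᵀ + Q = [47 0; 0 3]
y = z − H·x̄ = [-1]
S = H·P̄·Hᵀ + R = [16]
K = P̄·Hᵀ·S⁻¹ = [0; 3/8]
x' = x̄ + K·y = [-3, -3/8]
P' = (I − K·H)·P̄ = [47 0; 0 3/4]

x' = [-3, -3/8]
P' = [47 0; 0 3/4]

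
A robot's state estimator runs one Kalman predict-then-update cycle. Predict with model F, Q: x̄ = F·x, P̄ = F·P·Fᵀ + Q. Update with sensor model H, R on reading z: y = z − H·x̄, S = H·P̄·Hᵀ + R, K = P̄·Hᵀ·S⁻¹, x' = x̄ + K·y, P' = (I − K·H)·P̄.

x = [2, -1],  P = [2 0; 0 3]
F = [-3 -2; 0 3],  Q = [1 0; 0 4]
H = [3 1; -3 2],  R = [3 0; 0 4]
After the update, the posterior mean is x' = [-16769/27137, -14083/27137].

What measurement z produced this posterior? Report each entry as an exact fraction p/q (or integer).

x̄ = F·x = [-4, -3]
P̄ = F·P·Fᵀ + Q = [31 -18; -18 31]
S = H·P̄·Hᵀ + R = [205 -271; -271 623]
K = P̄·Hᵀ·S⁻¹ = [5883/27137 -3060/27137; 17107/54274 17547/54274]
x' − x̄ = [91779/27137, 67328/27137] = K·y
y = (KᵀK)⁻¹·Kᵀ·(x' − x̄) = [13, -5]
z = y + H·x̄ = [13, -5] + [-15, 6] = [-2, 1]

z = [-2, 1]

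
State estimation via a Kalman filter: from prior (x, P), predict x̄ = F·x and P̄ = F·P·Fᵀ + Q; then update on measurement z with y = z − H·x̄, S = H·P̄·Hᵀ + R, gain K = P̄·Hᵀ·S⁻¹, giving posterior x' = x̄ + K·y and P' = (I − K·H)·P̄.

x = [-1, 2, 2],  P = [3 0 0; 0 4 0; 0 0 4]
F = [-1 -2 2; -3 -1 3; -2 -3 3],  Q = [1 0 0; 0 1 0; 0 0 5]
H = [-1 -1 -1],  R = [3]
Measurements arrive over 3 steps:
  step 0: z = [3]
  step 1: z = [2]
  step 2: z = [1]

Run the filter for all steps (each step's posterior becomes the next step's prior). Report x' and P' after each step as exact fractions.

step 0: x' = [-1185/518, 193/74, -1681/518], P' = [1487/518 -241/74 593/518; -241/74 657/74 -341/74; 593/518 -341/74 2421/518]
step 1: x' = [-368723/214990, 48161/42998, -161087/107495], P' = [409307/107495 -103755/21499 410897/214990; -103755/21499 242920/21499 -245435/42998; 410897/214990 -245435/42998 1102481/214990]
step 2: x' = [-20021993/16107423, 41386183/32214846, -17177245/16107423], P' = [46928997/10738282 -31584282/5369141 13068436/5369141; -31584282/5369141 71307642/5369141 -71824643/10738282; 13068436/5369141 -71824643/10738282 30137870/5369141]

step 0: x̄ = F·x = [1, 7, 2]
step 0: P̄ = F·P·Fᵀ + Q = [36 41 54; 41 68 66; 54 66 89]
step 0: y = z − H·x̄ = [13]
step 0: S = H·P̄·Hᵀ + R = [518]
step 0: K = P̄·Hᵀ·S⁻¹ = [-131/518; -25/74; -209/518]
step 0: x' = x̄ + K·y = [-1185/518, 193/74, -1681/518]
step 0: P' = (I − K·H)·P̄ = [1487/518 -241/74 593/518; -241/74 657/74 -341/74; 593/518 -341/74 2421/518]
step 1: x̄ = F·x = [-697/74, -2839/518, -3363/259]
step 1: P̄ = F·P·Fᵀ + Q = [5723/74 4305/74 4127/37; 4305/74 33815/518 22850/259; 4127/37 22850/259 43662/259]
step 1: y = z − H·x̄ = [-6704/259]
step 1: S = H·P̄·Hᵀ + R = [214990/259]
step 1: K = P̄·Hᵀ·S⁻¹ = [-63987/214990; -10965/42998; -95401/214990]
step 1: x' = x̄ + K·y = [-368723/214990, 48161/42998, -161087/107495]
step 1: P' = (I − K·H)·P̄ = [409307/107495 -103755/21499 410897/214990; -103755/21499 242920/21499 -245435/42998; 410897/214990 -245435/42998 1102481/214990]
step 2: x̄ = F·x = [-151447/42998, -50579/107495, -951491/214990]
step 2: P̄ = F·P·Fᵀ + Q = [1918394/21499 2557121/42998 5482857/42998; 2557121/42998 13675649/214990 9635604/107495; 5482857/42998 9635604/107495 40842321/214990]
step 2: y = z − H·x̄ = [-797447/107495]
step 2: S = H·P̄·Hᵀ + R = [96644538/107495]
step 2: K = P̄·Hᵀ·S⁻¹ = [-9897305/32214846; -7622077/32214846; -14587969/32214846]
step 2: x' = x̄ + K·y = [-20021993/16107423, 41386183/32214846, -17177245/16107423]
step 2: P' = (I − K·H)·P̄ = [46928997/10738282 -31584282/5369141 13068436/5369141; -31584282/5369141 71307642/5369141 -71824643/10738282; 13068436/5369141 -71824643/10738282 30137870/5369141]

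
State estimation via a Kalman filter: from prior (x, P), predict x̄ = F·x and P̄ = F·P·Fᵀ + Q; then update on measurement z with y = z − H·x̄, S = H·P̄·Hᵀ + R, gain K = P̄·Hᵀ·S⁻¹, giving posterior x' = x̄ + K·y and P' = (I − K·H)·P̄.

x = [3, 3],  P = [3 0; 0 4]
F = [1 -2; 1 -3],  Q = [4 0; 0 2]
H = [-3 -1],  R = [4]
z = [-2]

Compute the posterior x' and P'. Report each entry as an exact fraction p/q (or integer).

x' = [65/69, -205/207]
P' = [17/23 -89/69; -89/69 1045/207]

x̄ = F·x = [-3, -6]
P̄ = F·P·Fᵀ + Q = [23 27; 27 41]
y = z − H·x̄ = [-17]
S = H·P̄·Hᵀ + R = [414]
K = P̄·Hᵀ·S⁻¹ = [-16/69; -61/207]
x' = x̄ + K·y = [65/69, -205/207]
P' = (I − K·H)·P̄ = [17/23 -89/69; -89/69 1045/207]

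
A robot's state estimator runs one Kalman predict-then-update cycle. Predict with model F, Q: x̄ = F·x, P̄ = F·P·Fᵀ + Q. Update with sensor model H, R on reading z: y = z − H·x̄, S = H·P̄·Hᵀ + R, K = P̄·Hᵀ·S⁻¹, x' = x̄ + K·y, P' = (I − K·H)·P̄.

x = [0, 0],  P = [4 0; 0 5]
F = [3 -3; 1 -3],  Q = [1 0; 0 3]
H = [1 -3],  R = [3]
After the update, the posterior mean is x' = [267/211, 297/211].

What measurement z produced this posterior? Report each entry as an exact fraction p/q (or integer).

x̄ = F·x = [0, 0]
P̄ = F·P·Fᵀ + Q = [82 57; 57 52]
S = H·P̄·Hᵀ + R = [211]
K = P̄·Hᵀ·S⁻¹ = [-89/211; -99/211]
x' − x̄ = [267/211, 297/211] = K·y
y = (KᵀK)⁻¹·Kᵀ·(x' − x̄) = [-3]
z = y + H·x̄ = [-3] + [0] = [-3]

z = [-3]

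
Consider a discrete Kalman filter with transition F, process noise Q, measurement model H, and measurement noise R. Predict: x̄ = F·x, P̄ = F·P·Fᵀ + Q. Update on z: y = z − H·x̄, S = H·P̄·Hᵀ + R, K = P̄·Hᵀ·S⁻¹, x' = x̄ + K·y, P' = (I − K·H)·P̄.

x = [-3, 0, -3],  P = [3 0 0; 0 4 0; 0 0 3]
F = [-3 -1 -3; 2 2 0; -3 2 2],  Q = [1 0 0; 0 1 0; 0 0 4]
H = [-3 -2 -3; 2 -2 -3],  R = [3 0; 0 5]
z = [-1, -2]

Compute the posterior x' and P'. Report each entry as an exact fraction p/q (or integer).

x̄ = F·x = [18, -6, 3]
P̄ = F·P·Fᵀ + Q = [59 -26 1; -26 29 -2; 1 -2 59]
y = z − H·x̄ = [50, -41]
S = H·P̄·Hᵀ + R = [863 220; 220 1060]
K = P̄·Hᵀ·S⁻¹ = [-8621/43319 172281/866380; 2522/43319 -23868/216595; -7447/43319 -108853/866380]
x' = x̄ + K·y = [-89681/866380, 309518/216595, -384887/866380]
P' = (I − K·H)·P̄ = [275733/866380 -31434/216595 -19489/866380; -31434/216595 3471123/216595 -2295258/216595; -19489/866380 -2295258/216595 6289117/866380]

x' = [-89681/866380, 309518/216595, -384887/866380]
P' = [275733/866380 -31434/216595 -19489/866380; -31434/216595 3471123/216595 -2295258/216595; -19489/866380 -2295258/216595 6289117/866380]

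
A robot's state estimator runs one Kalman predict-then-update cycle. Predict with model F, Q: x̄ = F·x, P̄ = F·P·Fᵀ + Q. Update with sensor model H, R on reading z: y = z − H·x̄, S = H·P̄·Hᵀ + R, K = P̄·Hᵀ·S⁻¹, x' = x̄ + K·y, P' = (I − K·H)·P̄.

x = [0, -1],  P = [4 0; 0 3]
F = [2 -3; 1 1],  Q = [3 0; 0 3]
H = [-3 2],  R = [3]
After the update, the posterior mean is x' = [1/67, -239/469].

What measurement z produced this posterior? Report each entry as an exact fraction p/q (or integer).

x̄ = F·x = [3, -1]
P̄ = F·P·Fᵀ + Q = [46 -1; -1 10]
S = H·P̄·Hᵀ + R = [469]
K = P̄·Hᵀ·S⁻¹ = [-20/67; 23/469]
x' − x̄ = [-200/67, 230/469] = K·y
y = (KᵀK)⁻¹·Kᵀ·(x' − x̄) = [10]
z = y + H·x̄ = [10] + [-11] = [-1]

z = [-1]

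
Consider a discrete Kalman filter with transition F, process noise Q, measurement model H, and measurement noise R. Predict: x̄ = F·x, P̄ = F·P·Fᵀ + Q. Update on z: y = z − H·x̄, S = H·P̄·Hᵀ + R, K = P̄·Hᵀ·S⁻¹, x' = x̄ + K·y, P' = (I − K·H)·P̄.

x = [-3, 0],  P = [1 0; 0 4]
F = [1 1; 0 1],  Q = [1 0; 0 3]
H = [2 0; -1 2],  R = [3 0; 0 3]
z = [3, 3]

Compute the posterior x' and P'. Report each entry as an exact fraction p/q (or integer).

x̄ = F·x = [-3, 0]
P̄ = F·P·Fᵀ + Q = [6 4; 4 7]
y = z − H·x̄ = [9, 0]
S = H·P̄·Hᵀ + R = [27 4; 4 21]
K = P̄·Hᵀ·S⁻¹ = [244/551 6/551; 128/551 238/551]
x' = x̄ + K·y = [543/551, 1152/551]
P' = (I − K·H)·P̄ = [366/551 192/551; 192/551 453/551]

x' = [543/551, 1152/551]
P' = [366/551 192/551; 192/551 453/551]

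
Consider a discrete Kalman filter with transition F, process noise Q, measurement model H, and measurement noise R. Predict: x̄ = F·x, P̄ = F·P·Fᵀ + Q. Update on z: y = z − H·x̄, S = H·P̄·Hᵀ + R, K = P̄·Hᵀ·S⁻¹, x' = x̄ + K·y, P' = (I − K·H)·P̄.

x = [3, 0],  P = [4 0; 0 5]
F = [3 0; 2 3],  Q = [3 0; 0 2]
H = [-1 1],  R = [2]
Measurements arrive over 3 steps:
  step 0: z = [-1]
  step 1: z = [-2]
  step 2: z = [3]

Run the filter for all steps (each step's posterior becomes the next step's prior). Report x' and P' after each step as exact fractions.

step 0: x̄ = F·x = [9, 6]
step 0: P̄ = F·P·Fᵀ + Q = [39 24; 24 63]
step 0: y = z − H·x̄ = [2]
step 0: S = H·P̄·Hᵀ + R = [56]
step 0: K = P̄·Hᵀ·S⁻¹ = [-15/56; 39/56]
step 0: x' = x̄ + K·y = [237/28, 207/28]
step 0: P' = (I − K·H)·P̄ = [1959/56 1929/56; 1929/56 2007/56]
step 1: x̄ = F·x = [711/28, 1095/28]
step 1: P̄ = F·P·Fᵀ + Q = [17799/56 29115/56; 29115/56 49159/56]
step 1: y = z − H·x̄ = [-110/7]
step 1: S = H·P̄·Hᵀ + R = [1105/7]
step 1: K = P̄·Hᵀ·S⁻¹ = [2829/2210; 5011/2210]
step 1: x' = x̄ + K·y = [4665/884, 3073/884]
step 1: P' = (I − K·H)·P̄ = [523059/8840 545691/8840; 545691/8840 585779/8840]
step 2: x̄ = F·x = [13995/884, 18549/884]
step 2: P̄ = F·P·Fᵀ + Q = [4734051/8840 8049573/8840; 8049573/8840 13930219/8840]
step 2: y = z − H·x̄ = [-951/442]
step 2: S = H·P̄·Hᵀ + R = [645701/2210]
step 2: K = P̄·Hᵀ·S⁻¹ = [236823/184486; 2940323/1291402]
step 2: x' = x̄ + K·y = [1205568/92243, 10385589/645701]
step 2: P' = (I − K·H)·P̄ = [19948929/368972 20896221/368972; 20896221/368972 158034839/2582804]

step 0: x' = [237/28, 207/28], P' = [1959/56 1929/56; 1929/56 2007/56]
step 1: x' = [4665/884, 3073/884], P' = [523059/8840 545691/8840; 545691/8840 585779/8840]
step 2: x' = [1205568/92243, 10385589/645701], P' = [19948929/368972 20896221/368972; 20896221/368972 158034839/2582804]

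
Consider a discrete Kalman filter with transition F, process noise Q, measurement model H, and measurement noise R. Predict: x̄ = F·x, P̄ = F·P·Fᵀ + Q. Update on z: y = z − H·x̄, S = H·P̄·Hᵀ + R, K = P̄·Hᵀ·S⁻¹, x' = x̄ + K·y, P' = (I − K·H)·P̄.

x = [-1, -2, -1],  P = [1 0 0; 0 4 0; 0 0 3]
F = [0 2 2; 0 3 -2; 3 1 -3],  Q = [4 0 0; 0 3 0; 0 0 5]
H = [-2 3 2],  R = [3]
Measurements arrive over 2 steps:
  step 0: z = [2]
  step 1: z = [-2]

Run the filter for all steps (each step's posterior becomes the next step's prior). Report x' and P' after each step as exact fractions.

step 0: x̄ = F·x = [-6, -4, -2]
step 0: P̄ = F·P·Fᵀ + Q = [32 12 -10; 12 51 30; -10 30 45]
step 0: y = z − H·x̄ = [6]
step 0: S = H·P̄·Hᵀ + R = [1066]
step 0: K = P̄·Hᵀ·S⁻¹ = [-24/533; 189/1066; 100/533]
step 0: x' = x̄ + K·y = [-3342/533, -1565/533, -466/533]
step 0: P' = (I − K·H)·P̄ = [15904/533 10932/533 -530/533; 10932/533 18645/1066 -2910/533; -530/533 -2910/533 3985/533]
step 1: x̄ = F·x = [-4062/533, -3763/533, -10193/533]
step 1: P̄ = F·P·Fᵀ + Q = [32082/533 34175/533 68787/533; 34175/533 272723/1066 370911/1066; 68787/533 370911/1066 567161/1066]
step 1: y = z − H·x̄ = [22485/533]
step 1: S = H·P̄·Hᵀ + R = [7513145/1066]
step 1: K = P̄·Hᵀ·S⁻¹ = [70374/1502629; 1423291/7513145; 1971907/7513145]
step 1: x' = x̄ + K·y = [-8482776/1502629, 1399900/1502629, -12098746/1502629]
step 1: P' = (I − K·H)·P̄ = [67215936/1502629 2384626/1502629 63744558/1502629; 2384626/1502629 21810669/7513145 -18657937/7513145; 63744558/1502629 -18657937/7513145 349667556/7513145]

step 0: x' = [-3342/533, -1565/533, -466/533], P' = [15904/533 10932/533 -530/533; 10932/533 18645/1066 -2910/533; -530/533 -2910/533 3985/533]
step 1: x' = [-8482776/1502629, 1399900/1502629, -12098746/1502629], P' = [67215936/1502629 2384626/1502629 63744558/1502629; 2384626/1502629 21810669/7513145 -18657937/7513145; 63744558/1502629 -18657937/7513145 349667556/7513145]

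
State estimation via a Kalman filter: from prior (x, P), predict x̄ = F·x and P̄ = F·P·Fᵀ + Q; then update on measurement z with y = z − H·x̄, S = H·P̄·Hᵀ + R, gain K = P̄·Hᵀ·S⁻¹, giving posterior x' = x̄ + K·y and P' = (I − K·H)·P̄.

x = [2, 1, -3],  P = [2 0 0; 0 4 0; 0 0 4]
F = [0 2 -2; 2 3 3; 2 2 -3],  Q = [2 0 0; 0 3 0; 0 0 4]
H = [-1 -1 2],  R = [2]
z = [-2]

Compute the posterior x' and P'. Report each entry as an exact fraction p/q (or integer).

x' = [652/231, 272/33, 1073/231]
P' = [5738/231 598/33 5008/231; 598/33 1556/33 1064/33; 5008/231 1064/33 6320/231]

x̄ = F·x = [8, -2, 15]
P̄ = F·P·Fᵀ + Q = [34 0 40; 0 83 -4; 40 -4 64]
y = z − H·x̄ = [-26]
S = H·P̄·Hᵀ + R = [231]
K = P̄·Hᵀ·S⁻¹ = [46/231; -13/33; 92/231]
x' = x̄ + K·y = [652/231, 272/33, 1073/231]
P' = (I − K·H)·P̄ = [5738/231 598/33 5008/231; 598/33 1556/33 1064/33; 5008/231 1064/33 6320/231]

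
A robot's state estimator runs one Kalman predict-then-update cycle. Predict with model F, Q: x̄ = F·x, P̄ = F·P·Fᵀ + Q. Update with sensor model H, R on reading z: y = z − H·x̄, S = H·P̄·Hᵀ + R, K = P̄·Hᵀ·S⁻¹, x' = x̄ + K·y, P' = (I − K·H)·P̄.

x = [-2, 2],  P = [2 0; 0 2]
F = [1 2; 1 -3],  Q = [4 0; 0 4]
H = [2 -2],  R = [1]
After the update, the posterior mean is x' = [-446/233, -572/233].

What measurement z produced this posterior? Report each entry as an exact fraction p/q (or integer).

z = [1]

x̄ = F·x = [2, -8]
P̄ = F·P·Fᵀ + Q = [14 -10; -10 24]
S = H·P̄·Hᵀ + R = [233]
K = P̄·Hᵀ·S⁻¹ = [48/233; -68/233]
x' − x̄ = [-912/233, 1292/233] = K·y
y = (KᵀK)⁻¹·Kᵀ·(x' − x̄) = [-19]
z = y + H·x̄ = [-19] + [20] = [1]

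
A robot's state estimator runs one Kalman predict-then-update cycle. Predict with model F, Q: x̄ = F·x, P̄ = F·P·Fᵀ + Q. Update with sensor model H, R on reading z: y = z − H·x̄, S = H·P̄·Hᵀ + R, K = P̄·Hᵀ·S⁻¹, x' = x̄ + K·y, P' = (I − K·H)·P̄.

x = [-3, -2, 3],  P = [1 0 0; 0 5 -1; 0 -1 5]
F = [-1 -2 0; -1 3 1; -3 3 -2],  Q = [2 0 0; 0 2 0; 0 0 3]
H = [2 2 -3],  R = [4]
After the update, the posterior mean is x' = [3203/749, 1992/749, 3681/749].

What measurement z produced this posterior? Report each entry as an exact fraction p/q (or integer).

z = [-1]

x̄ = F·x = [7, 0, -3]
P̄ = F·P·Fᵀ + Q = [23 -27 -31; -27 47 41; -31 41 89]
S = H·P̄·Hᵀ + R = [749]
K = P̄·Hᵀ·S⁻¹ = [85/749; -83/749; -247/749]
x' − x̄ = [-2040/749, 1992/749, 5928/749] = K·y
y = (KᵀK)⁻¹·Kᵀ·(x' − x̄) = [-24]
z = y + H·x̄ = [-24] + [23] = [-1]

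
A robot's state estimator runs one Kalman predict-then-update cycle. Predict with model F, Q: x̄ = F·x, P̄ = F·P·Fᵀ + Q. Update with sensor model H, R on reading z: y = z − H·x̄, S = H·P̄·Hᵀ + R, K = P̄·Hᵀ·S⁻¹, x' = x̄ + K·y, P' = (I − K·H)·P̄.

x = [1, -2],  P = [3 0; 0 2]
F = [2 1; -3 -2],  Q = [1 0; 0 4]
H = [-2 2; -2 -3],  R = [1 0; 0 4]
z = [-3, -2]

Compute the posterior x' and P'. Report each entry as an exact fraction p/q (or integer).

x' = [14646/11819, -2814/11819]
P' = [2585/11819 922/11819; 922/11819 2176/11819]

x̄ = F·x = [0, 1]
P̄ = F·P·Fᵀ + Q = [15 -22; -22 39]
y = z − H·x̄ = [-5, 1]
S = H·P̄·Hᵀ + R = [393 -218; -218 151]
K = P̄·Hᵀ·S⁻¹ = [-3326/11819 -1984/11819; 2508/11819 -2093/11819]
x' = x̄ + K·y = [14646/11819, -2814/11819]
P' = (I − K·H)·P̄ = [2585/11819 922/11819; 922/11819 2176/11819]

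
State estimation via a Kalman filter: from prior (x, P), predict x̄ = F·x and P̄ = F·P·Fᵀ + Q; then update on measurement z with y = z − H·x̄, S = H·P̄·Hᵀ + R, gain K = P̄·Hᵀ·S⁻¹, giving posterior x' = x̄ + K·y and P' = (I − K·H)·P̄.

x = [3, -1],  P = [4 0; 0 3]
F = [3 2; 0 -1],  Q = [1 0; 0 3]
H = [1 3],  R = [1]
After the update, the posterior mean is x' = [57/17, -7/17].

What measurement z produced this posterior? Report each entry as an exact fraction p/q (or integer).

x̄ = F·x = [7, 1]
P̄ = F·P·Fᵀ + Q = [49 -6; -6 6]
S = H·P̄·Hᵀ + R = [68]
K = P̄·Hᵀ·S⁻¹ = [31/68; 3/17]
x' − x̄ = [-62/17, -24/17] = K·y
y = (KᵀK)⁻¹·Kᵀ·(x' − x̄) = [-8]
z = y + H·x̄ = [-8] + [10] = [2]

z = [2]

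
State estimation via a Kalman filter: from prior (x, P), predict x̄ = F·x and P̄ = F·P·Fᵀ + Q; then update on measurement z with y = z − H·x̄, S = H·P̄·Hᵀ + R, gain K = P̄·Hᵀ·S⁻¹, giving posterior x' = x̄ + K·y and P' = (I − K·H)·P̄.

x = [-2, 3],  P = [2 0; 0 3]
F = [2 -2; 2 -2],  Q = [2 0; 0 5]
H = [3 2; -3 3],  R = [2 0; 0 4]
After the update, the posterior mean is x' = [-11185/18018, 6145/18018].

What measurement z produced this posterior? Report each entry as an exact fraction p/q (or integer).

x̄ = F·x = [-10, -10]
P̄ = F·P·Fᵀ + Q = [22 20; 20 25]
S = H·P̄·Hᵀ + R = [540 12; 12 67]
K = P̄·Hᵀ·S⁻¹ = [3587/18018 -376/3003; 3595/18018 565/3003]
x' − x̄ = [168995/18018, 186325/18018] = K·y
y = (KᵀK)⁻¹·Kᵀ·(x' − x̄) = [49, 3]
z = y + H·x̄ = [49, 3] + [-50, 0] = [-1, 3]

z = [-1, 3]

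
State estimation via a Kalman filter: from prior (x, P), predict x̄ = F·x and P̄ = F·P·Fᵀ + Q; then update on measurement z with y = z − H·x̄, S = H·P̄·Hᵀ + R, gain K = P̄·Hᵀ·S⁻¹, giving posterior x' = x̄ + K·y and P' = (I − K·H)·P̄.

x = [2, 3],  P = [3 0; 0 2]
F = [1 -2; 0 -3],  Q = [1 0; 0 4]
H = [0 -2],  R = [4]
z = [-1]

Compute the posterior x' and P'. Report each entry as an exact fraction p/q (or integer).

x̄ = F·x = [-4, -9]
P̄ = F·P·Fᵀ + Q = [12 12; 12 22]
y = z − H·x̄ = [-19]
S = H·P̄·Hᵀ + R = [92]
K = P̄·Hᵀ·S⁻¹ = [-6/23; -11/23]
x' = x̄ + K·y = [22/23, 2/23]
P' = (I − K·H)·P̄ = [132/23 12/23; 12/23 22/23]

x' = [22/23, 2/23]
P' = [132/23 12/23; 12/23 22/23]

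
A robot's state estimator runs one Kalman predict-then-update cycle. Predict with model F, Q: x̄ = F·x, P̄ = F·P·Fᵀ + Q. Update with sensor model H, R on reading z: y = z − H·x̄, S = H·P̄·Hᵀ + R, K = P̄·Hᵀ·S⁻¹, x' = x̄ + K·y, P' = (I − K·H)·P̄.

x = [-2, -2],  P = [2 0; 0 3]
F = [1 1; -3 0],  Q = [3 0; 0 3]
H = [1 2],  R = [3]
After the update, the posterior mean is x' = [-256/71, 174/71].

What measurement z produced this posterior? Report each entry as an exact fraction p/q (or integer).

x̄ = F·x = [-4, 6]
P̄ = F·P·Fᵀ + Q = [8 -6; -6 21]
S = H·P̄·Hᵀ + R = [71]
K = P̄·Hᵀ·S⁻¹ = [-4/71; 36/71]
x' − x̄ = [28/71, -252/71] = K·y
y = (KᵀK)⁻¹·Kᵀ·(x' − x̄) = [-7]
z = y + H·x̄ = [-7] + [8] = [1]

z = [1]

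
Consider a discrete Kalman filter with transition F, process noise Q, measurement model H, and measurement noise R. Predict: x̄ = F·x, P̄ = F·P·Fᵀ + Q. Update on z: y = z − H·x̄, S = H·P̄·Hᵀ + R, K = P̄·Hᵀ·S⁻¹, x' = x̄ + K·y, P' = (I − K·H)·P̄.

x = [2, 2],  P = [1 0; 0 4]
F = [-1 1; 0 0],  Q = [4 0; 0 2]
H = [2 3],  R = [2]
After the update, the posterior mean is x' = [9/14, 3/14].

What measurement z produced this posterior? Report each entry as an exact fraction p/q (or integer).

x̄ = F·x = [0, 0]
P̄ = F·P·Fᵀ + Q = [9 0; 0 2]
S = H·P̄·Hᵀ + R = [56]
K = P̄·Hᵀ·S⁻¹ = [9/28; 3/28]
x' − x̄ = [9/14, 3/14] = K·y
y = (KᵀK)⁻¹·Kᵀ·(x' − x̄) = [2]
z = y + H·x̄ = [2] + [0] = [2]

z = [2]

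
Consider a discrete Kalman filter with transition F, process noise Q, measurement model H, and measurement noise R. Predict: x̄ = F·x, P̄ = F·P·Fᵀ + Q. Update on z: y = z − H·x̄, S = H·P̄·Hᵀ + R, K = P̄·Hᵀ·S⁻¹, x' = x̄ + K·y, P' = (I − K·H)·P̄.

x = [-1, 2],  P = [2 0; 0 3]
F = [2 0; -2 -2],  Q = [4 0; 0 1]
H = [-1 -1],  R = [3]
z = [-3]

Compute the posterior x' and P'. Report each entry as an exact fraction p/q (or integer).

x̄ = F·x = [-2, -2]
P̄ = F·P·Fᵀ + Q = [12 -8; -8 21]
y = z − H·x̄ = [-7]
S = H·P̄·Hᵀ + R = [20]
K = P̄·Hᵀ·S⁻¹ = [-1/5; -13/20]
x' = x̄ + K·y = [-3/5, 51/20]
P' = (I − K·H)·P̄ = [56/5 -53/5; -53/5 251/20]

x' = [-3/5, 51/20]
P' = [56/5 -53/5; -53/5 251/20]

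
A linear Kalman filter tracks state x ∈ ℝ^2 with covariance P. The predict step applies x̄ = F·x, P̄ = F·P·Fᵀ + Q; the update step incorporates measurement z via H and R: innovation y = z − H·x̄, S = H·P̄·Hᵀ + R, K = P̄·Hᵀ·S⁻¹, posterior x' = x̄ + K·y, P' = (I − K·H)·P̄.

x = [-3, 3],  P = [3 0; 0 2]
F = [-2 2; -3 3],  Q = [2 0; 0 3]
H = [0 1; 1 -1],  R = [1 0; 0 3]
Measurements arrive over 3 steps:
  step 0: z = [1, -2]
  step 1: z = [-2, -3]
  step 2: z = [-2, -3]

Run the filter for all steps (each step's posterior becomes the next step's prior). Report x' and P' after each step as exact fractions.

step 0: x' = [166/313, 462/313], P' = [690/313 246/313; 246/313 300/313]
step 1: x' = [-90252/36083, -52647/36083], P' = [75126/36083 25782/36083; 25782/36083 33081/36083]
step 2: x' = [-10140948/4115203, -5915553/4115203], P' = [8559366/4115203 2935362/4115203; 2935362/4115203 3769896/4115203]

step 0: x̄ = F·x = [12, 18]
step 0: P̄ = F·P·Fᵀ + Q = [22 30; 30 48]
step 0: y = z − H·x̄ = [-17, 4]
step 0: S = H·P̄·Hᵀ + R = [49 -18; -18 13]
step 0: K = P̄·Hᵀ·S⁻¹ = [246/313 148/313; 300/313 -18/313]
step 0: x' = x̄ + K·y = [166/313, 462/313]
step 0: P' = (I − K·H)·P̄ = [690/313 246/313; 246/313 300/313]
step 1: x̄ = F·x = [592/313, 888/313]
step 1: P̄ = F·P·Fᵀ + Q = [2618/313 2988/313; 2988/313 5421/313]
step 1: y = z − H·x̄ = [-1514/313, -643/313]
step 1: S = H·P̄·Hᵀ + R = [5734/313 -2433/313; -2433/313 3002/313]
step 1: K = P̄·Hᵀ·S⁻¹ = [25782/36083 16448/36083; 33081/36083 -2433/36083]
step 1: x' = x̄ + K·y = [-90252/36083, -52647/36083]
step 1: P' = (I − K·H)·P̄ = [75126/36083 25782/36083; 25782/36083 33081/36083]
step 2: x̄ = F·x = [75210/36083, 112815/36083]
step 2: P̄ = F·P·Fᵀ + Q = [298738/36083 339858/36083; 339858/36083 618036/36083]
step 2: y = z − H·x̄ = [-184981/36083, -70644/36083]
step 2: S = H·P̄·Hᵀ + R = [654119/36083 -278178/36083; -278178/36083 345307/36083]
step 2: K = P̄·Hᵀ·S⁻¹ = [2935362/4115203 1874668/4115203; 3769896/4115203 -278178/4115203]
step 2: x' = x̄ + K·y = [-10140948/4115203, -5915553/4115203]
step 2: P' = (I − K·H)·P̄ = [8559366/4115203 2935362/4115203; 2935362/4115203 3769896/4115203]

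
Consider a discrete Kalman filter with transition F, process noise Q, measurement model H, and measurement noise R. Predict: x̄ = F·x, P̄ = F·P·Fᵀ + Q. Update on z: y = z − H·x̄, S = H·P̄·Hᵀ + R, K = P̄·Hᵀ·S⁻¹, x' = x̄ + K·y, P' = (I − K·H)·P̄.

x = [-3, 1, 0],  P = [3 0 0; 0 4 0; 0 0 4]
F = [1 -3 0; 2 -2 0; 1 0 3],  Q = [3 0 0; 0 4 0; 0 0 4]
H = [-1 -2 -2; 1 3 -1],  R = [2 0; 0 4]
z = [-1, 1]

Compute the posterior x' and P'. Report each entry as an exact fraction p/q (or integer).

x' = [107211/54745, -4382/10949, -6268/54745]
P' = [408942/54745 -28276/10949 -58526/54745; -28276/10949 38276/32847 7256/32847; -58526/54745 7256/32847 110674/164235]

x̄ = F·x = [-6, -8, -3]
P̄ = F·P·Fᵀ + Q = [42 30 3; 30 32 6; 3 6 43]
y = z − H·x̄ = [-29, 28]
S = H·P̄·Hᵀ + R = [524 -325; -325 515]
K = P̄·Hᵀ·S⁻¹ = [-913/10949 10832/54745; -3118/32847 5686/32847; -11833/32847 -44353/164235]
x' = x̄ + K·y = [107211/54745, -4382/10949, -6268/54745]
P' = (I − K·H)·P̄ = [408942/54745 -28276/10949 -58526/54745; -28276/10949 38276/32847 7256/32847; -58526/54745 7256/32847 110674/164235]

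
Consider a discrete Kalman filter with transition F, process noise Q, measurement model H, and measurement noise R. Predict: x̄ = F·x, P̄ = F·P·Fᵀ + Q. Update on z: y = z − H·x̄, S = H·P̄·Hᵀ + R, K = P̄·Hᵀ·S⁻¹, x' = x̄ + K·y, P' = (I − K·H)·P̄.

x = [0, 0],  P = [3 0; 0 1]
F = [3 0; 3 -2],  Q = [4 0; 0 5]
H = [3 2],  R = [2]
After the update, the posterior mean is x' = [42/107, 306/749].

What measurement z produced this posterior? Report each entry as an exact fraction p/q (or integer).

z = [2]

x̄ = F·x = [0, 0]
P̄ = F·P·Fᵀ + Q = [31 27; 27 36]
S = H·P̄·Hᵀ + R = [749]
K = P̄·Hᵀ·S⁻¹ = [21/107; 153/749]
x' − x̄ = [42/107, 306/749] = K·y
y = (KᵀK)⁻¹·Kᵀ·(x' − x̄) = [2]
z = y + H·x̄ = [2] + [0] = [2]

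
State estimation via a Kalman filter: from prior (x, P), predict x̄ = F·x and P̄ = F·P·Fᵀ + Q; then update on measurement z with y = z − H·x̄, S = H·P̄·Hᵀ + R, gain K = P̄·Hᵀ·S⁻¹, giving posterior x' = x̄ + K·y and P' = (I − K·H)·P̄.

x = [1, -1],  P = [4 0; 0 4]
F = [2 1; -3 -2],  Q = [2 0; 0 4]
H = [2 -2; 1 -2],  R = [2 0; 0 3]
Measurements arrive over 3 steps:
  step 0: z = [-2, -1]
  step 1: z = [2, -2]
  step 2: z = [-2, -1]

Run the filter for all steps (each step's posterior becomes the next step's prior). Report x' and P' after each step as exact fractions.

step 0: x' = [-503/1645, 133/235], P' = [2146/1645 224/235; 224/235 232/235]
step 1: x' = [1359379/1426897, 698319/1426897], P' = [1748870/1426897 1270348/1426897; 1270348/1426897 1336310/1426897]
step 2: x' = [-472925269/1167916807, 535424643/1167916807], P' = [1431133568/1167916807 1039691284/1167916807; 1039691284/1167916807 1093743350/1167916807]

step 0: x̄ = F·x = [1, -1]
step 0: P̄ = F·P·Fᵀ + Q = [22 -32; -32 56]
step 0: y = z − H·x̄ = [-6, -4]
step 0: S = H·P̄·Hᵀ + R = [570 460; 460 377]
step 0: K = P̄·Hᵀ·S⁻¹ = [578/1645 -66/329; -8/235 -16/47]
step 0: x' = x̄ + K·y = [-503/1645, 133/235]
step 0: P' = (I − K·H)·P̄ = [2146/1645 224/235; 224/235 232/235]
step 1: x̄ = F·x = [-15/329, -353/1645]
step 1: P̄ = F·P·Fᵀ + Q = [3954/329 -5420/329; -5420/329 51206/1645]
step 1: y = z − H·x̄ = [2734/1645, -3921/1645]
step 1: S = H·P̄·Hᵀ + R = [503994/1645 406964/1645; 406964/1645 337929/1645]
step 1: K = P̄·Hᵀ·S⁻¹ = [478522/1426897 -263942/1426897; -65962/1426897 -467424/1426897]
step 1: x' = x̄ + K·y = [1359379/1426897, 698319/1426897]
step 1: P' = (I − K·H)·P̄ = [1748870/1426897 1270348/1426897; 1270348/1426897 1336310/1426897]
step 2: x̄ = F·x = [3417077/1426897, -5474775/1426897]
step 2: P̄ = F·P·Fᵀ + Q = [16266976/1426897 -22058276/1426897; -22058276/1426897 42036834/1426897]
step 2: y = z − H·x̄ = [-20637498/1426897, -15793524/1426897]
step 2: S = H·P̄·Hᵀ + R = [412535242/1426897 333030944/1426897; 333030944/1426897 276928107/1426897]
step 2: K = P̄·Hᵀ·S⁻¹ = [391442284/1167916807 -216083000/1167916807; -54052066/1167916807 -382598472/1167916807]
step 2: x' = x̄ + K·y = [-472925269/1167916807, 535424643/1167916807]
step 2: P' = (I − K·H)·P̄ = [1431133568/1167916807 1039691284/1167916807; 1039691284/1167916807 1093743350/1167916807]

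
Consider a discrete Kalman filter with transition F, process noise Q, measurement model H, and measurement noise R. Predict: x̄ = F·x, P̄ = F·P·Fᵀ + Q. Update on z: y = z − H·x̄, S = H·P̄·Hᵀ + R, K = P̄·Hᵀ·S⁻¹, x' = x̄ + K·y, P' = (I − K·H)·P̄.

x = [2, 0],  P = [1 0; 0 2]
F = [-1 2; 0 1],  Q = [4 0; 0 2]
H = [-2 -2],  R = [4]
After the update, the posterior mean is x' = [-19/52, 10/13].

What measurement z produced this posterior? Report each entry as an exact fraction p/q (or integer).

z = [-1]

x̄ = F·x = [-2, 0]
P̄ = F·P·Fᵀ + Q = [13 4; 4 4]
S = H·P̄·Hᵀ + R = [104]
K = P̄·Hᵀ·S⁻¹ = [-17/52; -2/13]
x' − x̄ = [85/52, 10/13] = K·y
y = (KᵀK)⁻¹·Kᵀ·(x' − x̄) = [-5]
z = y + H·x̄ = [-5] + [4] = [-1]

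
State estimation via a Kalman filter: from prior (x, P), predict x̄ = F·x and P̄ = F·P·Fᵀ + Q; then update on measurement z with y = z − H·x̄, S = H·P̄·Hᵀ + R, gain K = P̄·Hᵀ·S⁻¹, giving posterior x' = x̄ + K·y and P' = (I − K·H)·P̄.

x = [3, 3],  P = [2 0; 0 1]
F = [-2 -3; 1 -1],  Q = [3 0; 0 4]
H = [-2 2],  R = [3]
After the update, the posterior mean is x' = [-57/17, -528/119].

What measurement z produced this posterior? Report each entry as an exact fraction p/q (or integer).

x̄ = F·x = [-15, 0]
P̄ = F·P·Fᵀ + Q = [20 -1; -1 7]
S = H·P̄·Hᵀ + R = [119]
K = P̄·Hᵀ·S⁻¹ = [-6/17; 16/119]
x' − x̄ = [198/17, -528/119] = K·y
y = (KᵀK)⁻¹·Kᵀ·(x' − x̄) = [-33]
z = y + H·x̄ = [-33] + [30] = [-3]

z = [-3]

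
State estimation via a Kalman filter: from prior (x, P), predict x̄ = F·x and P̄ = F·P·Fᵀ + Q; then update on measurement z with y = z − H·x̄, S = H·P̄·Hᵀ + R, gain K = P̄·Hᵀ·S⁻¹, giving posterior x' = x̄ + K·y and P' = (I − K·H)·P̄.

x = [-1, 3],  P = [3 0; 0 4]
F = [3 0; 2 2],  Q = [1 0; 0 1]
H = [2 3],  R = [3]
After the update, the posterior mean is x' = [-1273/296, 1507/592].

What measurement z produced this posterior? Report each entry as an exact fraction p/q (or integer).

z = [-1]

x̄ = F·x = [-3, 4]
P̄ = F·P·Fᵀ + Q = [28 18; 18 29]
S = H·P̄·Hᵀ + R = [592]
K = P̄·Hᵀ·S⁻¹ = [55/296; 123/592]
x' − x̄ = [-385/296, -861/592] = K·y
y = (KᵀK)⁻¹·Kᵀ·(x' − x̄) = [-7]
z = y + H·x̄ = [-7] + [6] = [-1]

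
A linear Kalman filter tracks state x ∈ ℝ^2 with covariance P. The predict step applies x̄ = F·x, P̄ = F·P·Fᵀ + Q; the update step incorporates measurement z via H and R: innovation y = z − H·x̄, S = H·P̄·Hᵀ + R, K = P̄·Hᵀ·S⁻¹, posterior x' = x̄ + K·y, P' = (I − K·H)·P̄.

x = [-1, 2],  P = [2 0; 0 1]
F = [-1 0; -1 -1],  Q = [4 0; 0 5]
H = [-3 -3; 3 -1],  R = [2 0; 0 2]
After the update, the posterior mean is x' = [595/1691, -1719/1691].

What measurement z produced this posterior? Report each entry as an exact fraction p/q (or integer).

x̄ = F·x = [1, -1]
P̄ = F·P·Fᵀ + Q = [6 2; 2 8]
S = H·P̄·Hᵀ + R = [164 -42; -42 52]
K = P̄·Hᵀ·S⁻¹ = [-144/1691 404/1691; -411/1691 -397/1691]
x' − x̄ = [-1096/1691, -28/1691] = K·y
y = (KᵀK)⁻¹·Kᵀ·(x' − x̄) = [2, -2]
z = y + H·x̄ = [2, -2] + [0, 4] = [2, 2]

z = [2, 2]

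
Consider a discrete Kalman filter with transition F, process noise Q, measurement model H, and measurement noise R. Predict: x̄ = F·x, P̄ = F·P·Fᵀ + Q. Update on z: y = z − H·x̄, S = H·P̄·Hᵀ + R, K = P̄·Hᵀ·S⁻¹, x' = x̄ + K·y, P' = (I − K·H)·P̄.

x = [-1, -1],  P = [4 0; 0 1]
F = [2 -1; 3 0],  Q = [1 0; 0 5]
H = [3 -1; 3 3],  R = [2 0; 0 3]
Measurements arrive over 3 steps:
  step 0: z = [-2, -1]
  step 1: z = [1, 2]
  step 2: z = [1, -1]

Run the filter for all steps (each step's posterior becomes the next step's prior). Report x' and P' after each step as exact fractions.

step 0: x̄ = F·x = [-1, -3]
step 0: P̄ = F·P·Fᵀ + Q = [18 24; 24 41]
step 0: y = z − H·x̄ = [-2, 11]
step 0: S = H·P̄·Hᵀ + R = [61 183; 183 966]
step 0: K = P̄·Hᵀ·S⁻¹ = [1974/8479 12/139; -1913/8479 34/139]
step 0: x' = x̄ + K·y = [-4375/8479, 1203/8479]
step 0: P' = (I − K·H)·P̄ = [1170/8479 -438/8479; -438/8479 2512/8479]
step 1: x̄ = F·x = [-9953/8479, -13125/8479]
step 1: P̄ = F·P·Fᵀ + Q = [17423/8479 8334/8479; 8334/8479 52925/8479]
step 1: y = z − H·x̄ = [25213/8479, 86192/8479]
step 1: S = H·P̄·Hᵀ + R = [176686/8479 48036/8479; 48036/8479 808581/8479]
step 1: K = P̄·Hᵀ·S⁻¹ = [1250667/5525710 226879/2762855; -246931/1105142 132925/552571]
step 1: x' = x̄ + K·y = [1845263/5525710, 257493/1105142]
step 1: P' = (I − K·H)·P̄ = [738773/5525710 -57003/1105142; -57003/1105142 322853/1105142]
step 2: x̄ = F·x = [2403061/5525710, 5535789/5525710]
step 2: P̄ = F·P·Fᵀ + Q = [11235127/5525710 5287683/5525710; 5287683/5525710 34277507/5525710]
step 2: y = z − H·x̄ = [1926158/2762855, -2934226/552571]
step 2: S = H·P̄·Hᵀ + R = [57359486/2762855 3000972/552571; 3000972/552571 52136913/552571]
step 2: K = P̄·Hᵀ·S⁻¹ = [402016989/1776856046 72896095/888428023; -397015369/1776856046 213686665/888428023]
step 2: x' = x̄ + K·y = [278827083/1776856046, -766096641/1776856046]
step 2: P' = (I − K·H)·P̄ = [118728271/888428023 -45832176/888428023; -45832176/888428023 259518841/888428023]

step 0: x' = [-4375/8479, 1203/8479], P' = [1170/8479 -438/8479; -438/8479 2512/8479]
step 1: x' = [1845263/5525710, 257493/1105142], P' = [738773/5525710 -57003/1105142; -57003/1105142 322853/1105142]
step 2: x' = [278827083/1776856046, -766096641/1776856046], P' = [118728271/888428023 -45832176/888428023; -45832176/888428023 259518841/888428023]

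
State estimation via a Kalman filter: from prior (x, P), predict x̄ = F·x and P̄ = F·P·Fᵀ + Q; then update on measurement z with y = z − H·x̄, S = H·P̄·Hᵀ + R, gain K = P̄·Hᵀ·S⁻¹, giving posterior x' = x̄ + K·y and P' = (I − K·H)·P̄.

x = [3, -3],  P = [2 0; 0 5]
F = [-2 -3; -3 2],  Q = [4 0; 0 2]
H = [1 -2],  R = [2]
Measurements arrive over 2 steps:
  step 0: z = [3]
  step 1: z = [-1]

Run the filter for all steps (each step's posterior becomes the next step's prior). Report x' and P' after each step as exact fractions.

step 0: x' = [-639/97, -475/97], P' = [2646/97 1292/97; 1292/97 2036/291]
step 1: x' = [244953/6895, 24925/1379], P' = [2075608/6895 208744/1379; 208744/1379 105624/1379]

step 0: x̄ = F·x = [3, -15]
step 0: P̄ = F·P·Fᵀ + Q = [57 -18; -18 40]
step 0: y = z − H·x̄ = [-30]
step 0: S = H·P̄·Hᵀ + R = [291]
step 0: K = P̄·Hᵀ·S⁻¹ = [31/97; -98/291]
step 0: x' = x̄ + K·y = [-639/97, -475/97]
step 0: P' = (I − K·H)·P̄ = [2646/97 1292/97; 1292/97 2036/291]
step 1: x̄ = F·x = [2703/97, 967/97]
step 1: P̄ = F·P·Fᵀ + Q = [32584/97 18264/97; 18264/97 33656/291]
step 1: y = z − H·x̄ = [-866/97]
step 1: S = H·P̄·Hᵀ + R = [13790/291]
step 1: K = P̄·Hᵀ·S⁻¹ = [-5916/6895; -1252/1379]
step 1: x' = x̄ + K·y = [244953/6895, 24925/1379]
step 1: P' = (I − K·H)·P̄ = [2075608/6895 208744/1379; 208744/1379 105624/1379]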